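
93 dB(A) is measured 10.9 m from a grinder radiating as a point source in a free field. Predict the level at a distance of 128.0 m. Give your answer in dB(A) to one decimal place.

71.6 dB(A)

Spherical spreading from a point source gives a 20·log₁₀(r₂/r₁) drop.
L₂ = 93 − 20·log₁₀(128.0/10.9) = 93 − 21.396 = 71.60 dB(A).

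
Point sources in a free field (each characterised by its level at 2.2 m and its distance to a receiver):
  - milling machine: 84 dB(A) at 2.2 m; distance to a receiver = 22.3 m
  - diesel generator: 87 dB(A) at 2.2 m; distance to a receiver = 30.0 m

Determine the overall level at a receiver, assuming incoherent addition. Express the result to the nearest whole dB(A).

67 dB(A)

Apply inverse-square spreading to bring every level to the receiver, then sum 10^(L/10).
milling machine: 84 − 20·log₁₀(22.3/2.2) = 84 − 20.12 = 63.88 dB(A).
diesel generator: 87 − 20·log₁₀(30.0/2.2) = 87 − 22.69 = 64.31 dB(A).
Σ 10^(L/10) = 5.140e+06 → L_total = 10·log₁₀(5.140e+06) = 67.11 dB(A).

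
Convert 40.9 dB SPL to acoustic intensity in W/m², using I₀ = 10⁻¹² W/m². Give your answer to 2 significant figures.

1.2e-08 W/m²

I = I₀·10^(L/10) = 10⁻¹² × 10^(40.9/10) = 10^(-7.910).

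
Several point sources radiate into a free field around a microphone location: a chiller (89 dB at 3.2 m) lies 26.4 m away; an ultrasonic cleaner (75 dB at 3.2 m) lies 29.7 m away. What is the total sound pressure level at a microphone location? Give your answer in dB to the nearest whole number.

Propagate each source to the receiver with L = L_ref − 20·log₁₀(r/r_ref), then add intensities.
chiller: 89 − 20·log₁₀(26.4/3.2) = 89 − 18.33 = 70.67 dB.
ultrasonic cleaner: 75 − 20·log₁₀(29.7/3.2) = 75 − 19.35 = 55.65 dB.
Σ 10^(L/10) = 1.204e+07 → L_total = 10·log₁₀(1.204e+07) = 70.81 dB.

71 dB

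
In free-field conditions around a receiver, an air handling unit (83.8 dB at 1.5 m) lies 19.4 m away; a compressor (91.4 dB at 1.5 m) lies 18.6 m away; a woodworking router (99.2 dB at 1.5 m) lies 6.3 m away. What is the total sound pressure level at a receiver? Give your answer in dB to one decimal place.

86.8 dB

Propagate each source to the receiver with L = L_ref − 20·log₁₀(r/r_ref), then add intensities.
air handling unit: 83.8 − 20·log₁₀(19.4/1.5) = 83.8 − 22.23 = 61.57 dB.
compressor: 91.4 − 20·log₁₀(18.6/1.5) = 91.4 − 21.87 = 69.53 dB.
woodworking router: 99.2 − 20·log₁₀(6.3/1.5) = 99.2 − 12.46 = 86.74 dB.
Σ 10^(L/10) = 4.819e+08 → L_total = 10·log₁₀(4.819e+08) = 86.83 dB.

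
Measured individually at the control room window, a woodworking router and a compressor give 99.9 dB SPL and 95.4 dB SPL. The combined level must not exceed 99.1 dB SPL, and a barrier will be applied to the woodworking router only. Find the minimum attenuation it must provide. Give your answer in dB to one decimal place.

3.2 dB

Fixed contribution from the other source: Σ 10^(L/10) = 10^(95.4/10) = 3.467e+09 (95.40 dB SPL).
To meet 99.1 dB SPL overall, the treated woodworking router may contribute at most 10^(99.1/10) − 3.467e+09 = 4.661e+09, i.e. 96.68 dB SPL.
Required insertion loss = 99.9 − 96.68 = 3.22 dB.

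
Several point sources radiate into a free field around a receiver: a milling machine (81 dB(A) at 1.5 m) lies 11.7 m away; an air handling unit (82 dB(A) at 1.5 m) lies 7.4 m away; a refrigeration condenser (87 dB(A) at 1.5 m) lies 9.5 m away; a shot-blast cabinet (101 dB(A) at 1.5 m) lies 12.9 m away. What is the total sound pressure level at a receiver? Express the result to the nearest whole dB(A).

83 dB(A)

First find each source's level at the receiver (point-source: −20·log₁₀(r/r_ref)), then combine on an intensity basis.
milling machine: 81 − 20·log₁₀(11.7/1.5) = 81 − 17.84 = 63.16 dB(A).
air handling unit: 82 − 20·log₁₀(7.4/1.5) = 82 − 13.86 = 68.14 dB(A).
refrigeration condenser: 87 − 20·log₁₀(9.5/1.5) = 87 − 16.03 = 70.97 dB(A).
shot-blast cabinet: 101 − 20·log₁₀(12.9/1.5) = 101 − 18.69 = 82.31 dB(A).
Σ 10^(L/10) = 1.913e+08 → L_total = 10·log₁₀(1.913e+08) = 82.82 dB(A).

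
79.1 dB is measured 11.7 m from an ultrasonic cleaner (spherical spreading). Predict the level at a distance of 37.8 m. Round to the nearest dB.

For a point source, L₂ = L₁ − 20·log₁₀(r₂/r₁).
L₂ = 79.1 − 20·log₁₀(37.8/11.7) = 79.1 − 10.186 = 68.91 dB.

69 dB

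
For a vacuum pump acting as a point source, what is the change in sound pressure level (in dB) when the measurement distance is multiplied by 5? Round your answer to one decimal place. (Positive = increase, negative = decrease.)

-14.0 dB

A point source loses 6 dB per doubling of distance; generally ΔL = −20·log₁₀(r₂/r₁).
ΔL = −20·log₁₀(5) = -13.98 dB.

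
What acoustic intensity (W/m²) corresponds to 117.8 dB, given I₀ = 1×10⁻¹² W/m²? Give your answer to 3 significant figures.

0.603 W/m²

I = I₀·10^(L/10) = 10⁻¹² × 10^(117.8/10) = 10^(-0.220).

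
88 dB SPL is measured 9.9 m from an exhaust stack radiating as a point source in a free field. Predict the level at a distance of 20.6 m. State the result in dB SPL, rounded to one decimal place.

81.6 dB SPL

Point-source attenuation: ΔL = 20·log₁₀(r₂/r₁) = 20·log₁₀(20.6/9.9) = 6.365 dB.
L₂ = 88 − 20·log₁₀(20.6/9.9) = 88 − 6.365 = 81.64 dB SPL.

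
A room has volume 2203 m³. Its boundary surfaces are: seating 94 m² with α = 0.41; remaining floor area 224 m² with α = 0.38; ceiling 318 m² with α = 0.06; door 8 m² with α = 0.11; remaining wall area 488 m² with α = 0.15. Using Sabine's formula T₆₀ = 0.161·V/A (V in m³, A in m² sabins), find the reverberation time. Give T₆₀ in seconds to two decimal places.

1.64 s

Total absorption A = 94·0.41 + 224·0.38 + 318·0.06 + 8·0.11 + 488·0.15 = 216.82 m² sabins.
T₆₀ = 0.161 × 2203 / 216.82 = 1.636 s.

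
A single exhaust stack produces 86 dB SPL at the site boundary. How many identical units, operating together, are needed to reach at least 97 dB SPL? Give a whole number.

Need L₁ + 10·log₁₀ N ≥ 97, i.e. log₁₀ N ≥ 1.10.
N ≥ 10^(11.0/10) = 12.589, so N = 13.

13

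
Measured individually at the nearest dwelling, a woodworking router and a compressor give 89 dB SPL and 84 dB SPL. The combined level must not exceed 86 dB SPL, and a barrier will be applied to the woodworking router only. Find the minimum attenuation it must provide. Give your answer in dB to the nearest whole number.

The untreated sources together contribute 10^(84/10) = 2.512e+08, i.e. 84.00 dB SPL.
To meet 86 dB SPL overall, the treated woodworking router may contribute at most 10^(86/10) − 2.512e+08 = 1.469e+08, i.e. 81.67 dB SPL.
So the woodworking router must be reduced from 89 to 81.67 dB SPL: IL = 7.33 dB.

7 dB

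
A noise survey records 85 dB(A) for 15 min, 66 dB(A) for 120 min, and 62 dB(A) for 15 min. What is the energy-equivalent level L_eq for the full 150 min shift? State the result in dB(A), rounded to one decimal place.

75.4 dB(A)

Weight each interval's intensity by its duration and average over T = 150 min:
Σ tᵢ·10^(Lᵢ/10) = 15·10^(85/10) + 120·10^(66/10) + 15·10^(62/10) = 5.245e+09.
L_eq = 10·log₁₀(5.245e+09/150) = 75.44 dB(A).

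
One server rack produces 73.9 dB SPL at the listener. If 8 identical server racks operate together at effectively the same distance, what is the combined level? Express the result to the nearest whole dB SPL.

N identical incoherent sources raise the level by 10·log₁₀ N.
L_total = 73.9 + 10·log₁₀(8) = 73.9 + 9.031 = 82.93 dB SPL.

83 dB SPL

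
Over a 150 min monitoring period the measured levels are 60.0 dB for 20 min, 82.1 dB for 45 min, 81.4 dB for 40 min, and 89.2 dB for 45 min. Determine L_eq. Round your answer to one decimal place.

85.3 dB

Weight each interval's intensity by its duration and average over T = 150 min:
Σ tᵢ·10^(Lᵢ/10) = 20·10^(60.0/10) + 45·10^(82.1/10) + 40·10^(81.4/10) + 45·10^(89.2/10) = 5.027e+10.
L_eq = 10·log₁₀(5.027e+10/150) = 85.25 dB.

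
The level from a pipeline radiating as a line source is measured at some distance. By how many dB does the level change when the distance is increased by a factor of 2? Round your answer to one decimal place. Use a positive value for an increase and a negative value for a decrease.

With cylindrical spreading the level changes by −10·log₁₀(r₂/r₁).
ΔL = −10·log₁₀(2) = -3.01 dB.

-3.0 dB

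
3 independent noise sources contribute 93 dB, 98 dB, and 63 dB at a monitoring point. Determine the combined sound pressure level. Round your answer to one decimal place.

Incoherent sources combine by intensity addition: L_total = 10·log₁₀(Σ 10^(L_i/10)).
Σ 10^(L/10) = 10^(93/10) + 10^(98/10) + 10^(63/10) = 8.307e+09.
L_total = 10·log₁₀(8.307e+09) = 99.19 dB.

99.2 dB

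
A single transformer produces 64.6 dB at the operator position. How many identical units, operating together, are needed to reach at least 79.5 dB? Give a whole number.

31

Need L₁ + 10·log₁₀ N ≥ 79.5, i.e. log₁₀ N ≥ 1.49.
N ≥ 10^(14.9/10) = 30.903, so N = 31.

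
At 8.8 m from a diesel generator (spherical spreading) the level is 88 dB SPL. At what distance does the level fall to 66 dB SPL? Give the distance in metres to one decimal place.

110.8 m

For a point source L₁ − L₂ = 20·log₁₀(r₂/r₁), so r₂ = r₁·10^((L₁−L₂)/20).
r₂ = 8.8·10^((88−66)/20) = 8.8·10^(22.0/20) = 110.79 m.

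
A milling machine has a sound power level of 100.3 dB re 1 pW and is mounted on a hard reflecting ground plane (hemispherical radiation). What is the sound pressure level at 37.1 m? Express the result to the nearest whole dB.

Free-field hemispherical radiation: L_p = L_w − 10·log₁₀(2π·r²), r = 37.1 m.
2π·r² = 8648 m², 10·log₁₀ of that is 39.369 dB.
L_p = 100.3 − 39.369 = 60.93 dB.

61 dB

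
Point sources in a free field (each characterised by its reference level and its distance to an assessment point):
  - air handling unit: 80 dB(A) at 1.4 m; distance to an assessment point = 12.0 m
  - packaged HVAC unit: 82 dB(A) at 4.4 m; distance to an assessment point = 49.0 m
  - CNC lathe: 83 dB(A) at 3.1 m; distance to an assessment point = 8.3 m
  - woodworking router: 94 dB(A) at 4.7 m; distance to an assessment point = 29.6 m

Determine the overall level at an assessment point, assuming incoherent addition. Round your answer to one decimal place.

Propagate each source to the receiver with L = L_ref − 20·log₁₀(r/r_ref), then add intensities.
air handling unit: 80 − 20·log₁₀(12.0/1.4) = 80 − 18.66 = 61.34 dB(A).
packaged HVAC unit: 82 − 20·log₁₀(49.0/4.4) = 82 − 20.93 = 61.07 dB(A).
CNC lathe: 83 − 20·log₁₀(8.3/3.1) = 83 − 8.55 = 74.45 dB(A).
woodworking router: 94 − 20·log₁₀(29.6/4.7) = 94 − 15.98 = 78.02 dB(A).
Σ 10^(L/10) = 9.380e+07 → L_total = 10·log₁₀(9.380e+07) = 79.72 dB(A).

79.7 dB(A)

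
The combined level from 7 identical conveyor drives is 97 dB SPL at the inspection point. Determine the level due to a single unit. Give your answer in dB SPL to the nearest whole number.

89 dB SPL

Dividing the total intensity by 7 lowers the level by 10·log₁₀ 7 = 8.451 dB: L₁ = 97 − 8.451.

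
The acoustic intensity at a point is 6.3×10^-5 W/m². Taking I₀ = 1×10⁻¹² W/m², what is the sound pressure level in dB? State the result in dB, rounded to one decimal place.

I/I₀ = 6.3×10^-5/10⁻¹² = 6.3×10^7, and L = 10·log₁₀(I/I₀).
L = 10·(0.7993 + 7) = 77.99 dB.

78.0 dB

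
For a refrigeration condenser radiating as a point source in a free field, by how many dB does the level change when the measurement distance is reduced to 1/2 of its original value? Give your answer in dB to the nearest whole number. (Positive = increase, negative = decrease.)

+6 dB

Point-source spreading: ΔL = −20·log₁₀(r₂/r₁).
ΔL = −20·log₁₀(0.5) = +6.02 dB.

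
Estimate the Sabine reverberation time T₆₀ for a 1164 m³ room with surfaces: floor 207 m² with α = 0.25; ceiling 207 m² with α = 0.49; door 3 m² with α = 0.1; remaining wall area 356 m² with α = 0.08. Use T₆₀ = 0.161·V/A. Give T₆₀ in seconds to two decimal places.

1.03 s

Summing Sᵢαᵢ: 207·0.25 + 207·0.49 + 3·0.1 + 356·0.08 = 181.96 m².
T₆₀ = 0.161·V/A = 0.161·1164/181.96 = 1.030 s.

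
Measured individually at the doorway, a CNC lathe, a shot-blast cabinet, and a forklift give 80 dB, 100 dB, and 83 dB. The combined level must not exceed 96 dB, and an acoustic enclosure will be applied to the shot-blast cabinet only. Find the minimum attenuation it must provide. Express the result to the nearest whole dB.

The untreated sources together contribute 10^(80/10) + 10^(83/10) = 2.995e+08, i.e. 84.76 dB.
The limit corresponds to 10^(96/10) = 3.981e+09; subtracting the fixed part leaves 3.682e+09 for the shot-blast cabinet, i.e. 95.66 dB.
So the shot-blast cabinet must be reduced from 100 to 95.66 dB: IL = 4.34 dB.

4 dB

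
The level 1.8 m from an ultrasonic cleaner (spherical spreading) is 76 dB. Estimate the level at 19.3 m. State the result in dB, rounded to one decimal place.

Spherical spreading from a point source gives a 20·log₁₀(r₂/r₁) drop.
L₂ = 76 − 20·log₁₀(19.3/1.8) = 76 − 20.606 = 55.39 dB.

55.4 dB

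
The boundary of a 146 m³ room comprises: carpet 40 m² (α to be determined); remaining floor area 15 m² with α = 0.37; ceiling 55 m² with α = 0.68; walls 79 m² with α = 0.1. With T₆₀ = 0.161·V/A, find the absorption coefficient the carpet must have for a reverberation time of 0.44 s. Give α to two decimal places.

Required total absorption A = 0.161·146/0.44 = 53.42 m².
Absorption from the other surfaces = 15·0.37 + 55·0.68 + 79·0.1 = 50.85 m², so the carpet must supply 2.57 m² over 40 m².
α = 2.57/40 = 0.064.

0.06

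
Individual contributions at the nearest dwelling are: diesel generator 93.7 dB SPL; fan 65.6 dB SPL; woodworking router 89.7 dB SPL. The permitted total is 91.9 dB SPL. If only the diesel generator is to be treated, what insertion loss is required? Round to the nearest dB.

6 dB

Everything except the diesel generator sums to 10^(65.6/10) + 10^(89.7/10) = 9.369e+08 in linear terms, 89.72 dB SPL.
The limit corresponds to 10^(91.9/10) = 1.549e+09; subtracting the fixed part leaves 6.119e+08 for the diesel generator, i.e. 87.87 dB SPL.
Required insertion loss = 93.7 − 87.87 = 5.83 dB.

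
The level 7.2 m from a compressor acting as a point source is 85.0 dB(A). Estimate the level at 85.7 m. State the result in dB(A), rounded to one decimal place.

63.5 dB(A)

Point-source attenuation: ΔL = 20·log₁₀(r₂/r₁) = 20·log₁₀(85.7/7.2) = 21.513 dB.
L₂ = 85.0 − 20·log₁₀(85.7/7.2) = 85.0 − 21.513 = 63.49 dB(A).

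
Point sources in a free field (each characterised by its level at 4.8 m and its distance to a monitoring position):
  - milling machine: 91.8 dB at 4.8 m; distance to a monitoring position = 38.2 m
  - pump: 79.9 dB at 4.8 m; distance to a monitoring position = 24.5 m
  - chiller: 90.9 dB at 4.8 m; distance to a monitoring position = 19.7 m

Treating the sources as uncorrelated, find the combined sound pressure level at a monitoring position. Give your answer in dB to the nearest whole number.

Apply inverse-square spreading to bring every level to the receiver, then sum 10^(L/10).
milling machine: 91.8 − 20·log₁₀(38.2/4.8) = 91.8 − 18.02 = 73.78 dB.
pump: 79.9 − 20·log₁₀(24.5/4.8) = 79.9 − 14.16 = 65.74 dB.
chiller: 90.9 − 20·log₁₀(19.7/4.8) = 90.9 − 12.26 = 78.64 dB.
Σ 10^(L/10) = 1.007e+08 → L_total = 10·log₁₀(1.007e+08) = 80.03 dB.

80 dB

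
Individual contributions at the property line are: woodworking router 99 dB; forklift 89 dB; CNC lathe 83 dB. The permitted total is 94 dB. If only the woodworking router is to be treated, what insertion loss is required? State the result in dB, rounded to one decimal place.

Everything except the woodworking router sums to 10^(89/10) + 10^(83/10) = 9.939e+08 in linear terms, 89.97 dB.
The limit corresponds to 10^(94/10) = 2.512e+09; subtracting the fixed part leaves 1.518e+09 for the woodworking router, i.e. 91.81 dB.
Required insertion loss = 99 − 91.81 = 7.19 dB.

7.2 dB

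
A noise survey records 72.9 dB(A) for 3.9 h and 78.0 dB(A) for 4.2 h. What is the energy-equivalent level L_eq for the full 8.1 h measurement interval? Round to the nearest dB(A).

76 dB(A)

The energy average is taken in the linear domain: L_eq = 10·log₁₀[(Σ tᵢ·10^(Lᵢ/10))/T], T = 8.1 h.
Σ tᵢ·10^(Lᵢ/10) = 3.9·10^(72.9/10) + 4.2·10^(78.0/10) = 3.410e+08.
L_eq = 10·log₁₀(3.410e+08/8.1) = 76.24 dB(A).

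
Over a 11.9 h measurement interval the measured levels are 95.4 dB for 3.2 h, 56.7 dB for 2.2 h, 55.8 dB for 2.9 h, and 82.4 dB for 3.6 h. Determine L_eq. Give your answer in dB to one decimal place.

Weight each interval's intensity by its duration and average over T = 11.9 h:
Σ tᵢ·10^(Lᵢ/10) = 3.2·10^(95.4/10) + 2.2·10^(56.7/10) + 2.9·10^(55.8/10) + 3.6·10^(82.4/10) = 1.172e+10.
L_eq = 10·log₁₀(1.172e+10/11.9) = 89.94 dB.

89.9 dB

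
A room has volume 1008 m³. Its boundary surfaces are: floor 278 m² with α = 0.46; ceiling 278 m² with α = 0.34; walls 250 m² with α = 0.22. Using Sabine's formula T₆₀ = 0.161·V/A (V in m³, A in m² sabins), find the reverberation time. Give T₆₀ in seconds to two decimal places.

A = Σ Sᵢαᵢ = 278·0.46 + 278·0.34 + 250·0.22 = 277.40 m².
T₆₀ = 0.161 × 1008 / 277.40 = 0.585 s.

0.59 s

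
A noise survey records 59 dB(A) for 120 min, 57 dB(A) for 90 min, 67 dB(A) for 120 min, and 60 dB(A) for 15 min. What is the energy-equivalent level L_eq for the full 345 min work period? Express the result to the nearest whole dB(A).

Weight each interval's intensity by its duration and average over T = 345 min:
Σ tᵢ·10^(Lᵢ/10) = 120·10^(59/10) + 90·10^(57/10) + 120·10^(67/10) + 15·10^(60/10) = 7.569e+08.
L_eq = 10·log₁₀(7.569e+08/345) = 63.41 dB(A).

63 dB(A)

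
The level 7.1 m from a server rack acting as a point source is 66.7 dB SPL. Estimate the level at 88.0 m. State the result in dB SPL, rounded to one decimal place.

Point-source attenuation: ΔL = 20·log₁₀(r₂/r₁) = 20·log₁₀(88.0/7.1) = 21.864 dB.
L₂ = 66.7 − 20·log₁₀(88.0/7.1) = 66.7 − 21.864 = 44.84 dB SPL.

44.8 dB SPL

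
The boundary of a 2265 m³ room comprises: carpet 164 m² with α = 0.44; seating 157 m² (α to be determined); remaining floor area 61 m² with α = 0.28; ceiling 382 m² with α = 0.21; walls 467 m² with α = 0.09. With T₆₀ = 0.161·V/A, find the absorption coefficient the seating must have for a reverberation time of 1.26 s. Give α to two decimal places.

From T₆₀ = 0.161·V/A, the target T₆₀ = 1.26 s needs A = 0.161·2265/1.26 = 289.42 m².
Absorption from the other surfaces = 164·0.44 + 61·0.28 + 382·0.21 + 467·0.09 = 211.49 m², so the seating must supply 77.93 m² over 157 m².
α = 77.93/157 = 0.496.

0.50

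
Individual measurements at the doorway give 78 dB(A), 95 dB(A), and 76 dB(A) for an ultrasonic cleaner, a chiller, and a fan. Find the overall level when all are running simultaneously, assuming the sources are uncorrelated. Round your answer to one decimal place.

For uncorrelated sources the intensities add, so convert each level to linear form, sum, and take 10·log₁₀ of the total.
Σ 10^(L/10) = 10^(78/10) + 10^(95/10) + 10^(76/10) = 3.265e+09.
L_total = 10·log₁₀(3.265e+09) = 95.14 dB(A).

95.1 dB(A)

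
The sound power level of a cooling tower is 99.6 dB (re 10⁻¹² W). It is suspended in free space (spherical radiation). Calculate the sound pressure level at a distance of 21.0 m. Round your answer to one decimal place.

The power spreads over a sphere of area 4π·r², so L_p = L_w − 10·log₁₀(4π·r²).
4π·r² = 5542 m², 10·log₁₀ of that is 37.436 dB.
L_p = 99.6 − 37.436 = 62.16 dB.

62.2 dB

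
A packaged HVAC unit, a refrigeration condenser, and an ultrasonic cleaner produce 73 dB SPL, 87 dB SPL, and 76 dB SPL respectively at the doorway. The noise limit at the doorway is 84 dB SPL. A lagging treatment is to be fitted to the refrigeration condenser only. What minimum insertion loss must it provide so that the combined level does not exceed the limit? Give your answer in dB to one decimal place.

4.2 dB

Everything except the refrigeration condenser sums to 10^(73/10) + 10^(76/10) = 5.976e+07 in linear terms, 77.76 dB SPL.
The limit corresponds to 10^(84/10) = 2.512e+08; subtracting the fixed part leaves 1.914e+08 for the refrigeration condenser, i.e. 82.82 dB SPL.
So the refrigeration condenser must be reduced from 87 to 82.82 dB SPL: IL = 4.18 dB.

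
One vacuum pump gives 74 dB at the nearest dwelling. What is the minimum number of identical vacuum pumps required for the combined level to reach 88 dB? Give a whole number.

26

Need L₁ + 10·log₁₀ N ≥ 88, i.e. log₁₀ N ≥ 1.40.
N ≥ 10^(14.0/10) = 25.119, so N = 26.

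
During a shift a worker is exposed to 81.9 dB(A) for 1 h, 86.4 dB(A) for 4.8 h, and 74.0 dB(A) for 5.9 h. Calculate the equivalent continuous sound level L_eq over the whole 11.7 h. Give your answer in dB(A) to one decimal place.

The energy average is taken in the linear domain: L_eq = 10·log₁₀[(Σ tᵢ·10^(Lᵢ/10))/T], T = 11.7 h.
Σ tᵢ·10^(Lᵢ/10) = 1·10^(81.9/10) + 4.8·10^(86.4/10) + 5.9·10^(74.0/10) = 2.398e+09.
L_eq = 10·log₁₀(2.398e+09/11.7) = 83.12 dB(A).

83.1 dB(A)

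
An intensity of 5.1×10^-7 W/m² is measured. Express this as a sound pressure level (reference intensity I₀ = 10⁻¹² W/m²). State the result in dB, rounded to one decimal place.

Dividing by I₀ shifts the exponent by 12: I/I₀ = 5.1×10^5.
L = 10·(0.7076 + 5) = 57.08 dB.

57.1 dB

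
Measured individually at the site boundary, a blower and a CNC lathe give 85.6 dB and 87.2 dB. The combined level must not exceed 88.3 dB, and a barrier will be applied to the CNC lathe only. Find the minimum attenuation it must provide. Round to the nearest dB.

Fixed contribution from the other source: Σ 10^(L/10) = 10^(85.6/10) = 3.631e+08 (85.60 dB).
The limit corresponds to 10^(88.3/10) = 6.761e+08; subtracting the fixed part leaves 3.130e+08 for the CNC lathe, i.e. 84.96 dB.
So the CNC lathe must be reduced from 87.2 to 84.96 dB: IL = 2.24 dB.

2 dB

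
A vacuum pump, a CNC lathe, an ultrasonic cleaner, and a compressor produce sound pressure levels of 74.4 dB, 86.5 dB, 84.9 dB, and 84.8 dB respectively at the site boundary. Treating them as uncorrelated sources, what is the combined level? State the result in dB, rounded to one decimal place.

Incoherent sources combine by intensity addition: L_total = 10·log₁₀(Σ 10^(L_i/10)).
Σ 10^(L/10) = 10^(74.4/10) + 10^(86.5/10) + 10^(84.9/10) + 10^(84.8/10) = 1.085e+09.
L_total = 10·log₁₀(1.085e+09) = 90.36 dB.

90.4 dB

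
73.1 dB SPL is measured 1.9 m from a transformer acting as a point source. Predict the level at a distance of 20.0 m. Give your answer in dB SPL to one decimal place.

Spherical spreading from a point source gives a 20·log₁₀(r₂/r₁) drop.
L₂ = 73.1 − 20·log₁₀(20.0/1.9) = 73.1 − 20.446 = 52.65 dB SPL.

52.7 dB SPL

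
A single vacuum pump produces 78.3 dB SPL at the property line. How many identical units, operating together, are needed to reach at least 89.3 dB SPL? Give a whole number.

13

Need L₁ + 10·log₁₀ N ≥ 89.3, i.e. log₁₀ N ≥ 1.10.
N ≥ 10^(11.0/10) = 12.589, so N = 13.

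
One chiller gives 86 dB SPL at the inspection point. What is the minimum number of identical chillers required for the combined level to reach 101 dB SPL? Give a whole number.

Need L₁ + 10·log₁₀ N ≥ 101, i.e. log₁₀ N ≥ 1.50.
N ≥ 10^(15.0/10) = 31.623, so N = 32.

32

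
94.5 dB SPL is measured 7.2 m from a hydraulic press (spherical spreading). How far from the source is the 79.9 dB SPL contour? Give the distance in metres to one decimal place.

38.7 m

For a point source L₁ − L₂ = 20·log₁₀(r₂/r₁), so r₂ = r₁·10^((L₁−L₂)/20).
r₂ = 7.2·10^((94.5−79.9)/20) = 7.2·10^(14.6/20) = 38.67 m.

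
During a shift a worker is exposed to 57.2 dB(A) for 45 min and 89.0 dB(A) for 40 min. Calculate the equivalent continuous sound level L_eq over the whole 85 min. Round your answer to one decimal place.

85.7 dB(A)

Weight each interval's intensity by its duration and average over T = 85 min:
Σ tᵢ·10^(Lᵢ/10) = 45·10^(57.2/10) + 40·10^(89.0/10) = 3.180e+10.
L_eq = 10·log₁₀(3.180e+10/85) = 85.73 dB(A).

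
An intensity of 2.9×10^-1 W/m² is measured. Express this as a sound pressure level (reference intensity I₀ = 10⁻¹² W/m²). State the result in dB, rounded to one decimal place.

114.6 dB

L = 10·log₁₀(I/I₀) = 10·log₁₀(2.9×10^-1/10⁻¹²) = 10·log₁₀(2.9×10^11).
L = 10·(0.4624 + 11) = 114.62 dB.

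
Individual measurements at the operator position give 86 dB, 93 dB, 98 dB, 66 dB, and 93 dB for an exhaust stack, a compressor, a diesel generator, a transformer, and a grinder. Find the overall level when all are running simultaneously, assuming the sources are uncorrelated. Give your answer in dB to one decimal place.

100.3 dB

Incoherent sources combine by intensity addition: L_total = 10·log₁₀(Σ 10^(L_i/10)).
Σ 10^(L/10) = 10^(86/10) + 10^(93/10) + 10^(98/10) + 10^(66/10) + 10^(93/10) = 1.070e+10.
L_total = 10·log₁₀(1.070e+10) = 100.29 dB.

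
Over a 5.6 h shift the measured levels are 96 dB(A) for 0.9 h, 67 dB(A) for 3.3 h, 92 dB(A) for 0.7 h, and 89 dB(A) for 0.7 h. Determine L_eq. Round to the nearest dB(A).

Weight each interval's intensity by its duration and average over T = 5.6 h:
Σ tᵢ·10^(Lᵢ/10) = 0.9·10^(96/10) + 3.3·10^(67/10) + 0.7·10^(92/10) + 0.7·10^(89/10) = 5.265e+09.
L_eq = 10·log₁₀(5.265e+09/5.6) = 89.73 dB(A).

90 dB(A)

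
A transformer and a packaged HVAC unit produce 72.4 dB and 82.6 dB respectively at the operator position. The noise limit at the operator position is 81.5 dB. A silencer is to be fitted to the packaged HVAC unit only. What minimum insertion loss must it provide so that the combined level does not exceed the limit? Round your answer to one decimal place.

Everything except the packaged HVAC unit sums to 10^(72.4/10) = 1.738e+07 in linear terms, 72.40 dB.
The limit corresponds to 10^(81.5/10) = 1.413e+08; subtracting the fixed part leaves 1.239e+08 for the packaged HVAC unit, i.e. 80.93 dB.
So the packaged HVAC unit must be reduced from 82.6 to 80.93 dB: IL = 1.67 dB.

1.7 dB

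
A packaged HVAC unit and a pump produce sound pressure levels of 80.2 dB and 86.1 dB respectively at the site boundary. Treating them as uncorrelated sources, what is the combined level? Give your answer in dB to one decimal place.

Incoherent sources combine by intensity addition: L_total = 10·log₁₀(Σ 10^(L_i/10)).
Σ 10^(L/10) = 10^(80.2/10) + 10^(86.1/10) = 5.121e+08.
L_total = 10·log₁₀(5.121e+08) = 87.09 dB.

87.1 dB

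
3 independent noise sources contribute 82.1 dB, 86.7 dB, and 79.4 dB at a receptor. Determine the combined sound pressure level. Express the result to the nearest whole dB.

89 dB

Incoherent sources combine by intensity addition: L_total = 10·log₁₀(Σ 10^(L_i/10)).
Σ 10^(L/10) = 10^(82.1/10) + 10^(86.7/10) + 10^(79.4/10) = 7.170e+08.
L_total = 10·log₁₀(7.170e+08) = 88.56 dB.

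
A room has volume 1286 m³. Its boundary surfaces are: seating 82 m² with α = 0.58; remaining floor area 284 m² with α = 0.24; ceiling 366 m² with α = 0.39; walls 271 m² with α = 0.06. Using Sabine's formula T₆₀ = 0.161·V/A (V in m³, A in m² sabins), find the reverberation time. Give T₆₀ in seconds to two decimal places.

0.75 s

A = Σ Sᵢαᵢ = 82·0.58 + 284·0.24 + 366·0.39 + 271·0.06 = 274.72 m².
T₆₀ = 0.161 × 1286 / 274.72 = 0.754 s.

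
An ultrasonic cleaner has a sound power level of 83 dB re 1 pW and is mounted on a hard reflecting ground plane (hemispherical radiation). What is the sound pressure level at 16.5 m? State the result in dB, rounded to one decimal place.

L_p = L_w − 10·log₁₀(2π·r²) with r = 16.5 m.
2π·r² = 1711 m², 10·log₁₀ of that is 32.331 dB.
L_p = 83 − 32.331 = 50.67 dB.

50.7 dB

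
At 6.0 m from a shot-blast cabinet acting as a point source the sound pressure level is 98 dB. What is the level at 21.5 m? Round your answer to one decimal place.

For a point source, L₂ = L₁ − 20·log₁₀(r₂/r₁).
L₂ = 98 − 20·log₁₀(21.5/6.0) = 98 − 11.086 = 86.91 dB.

86.9 dB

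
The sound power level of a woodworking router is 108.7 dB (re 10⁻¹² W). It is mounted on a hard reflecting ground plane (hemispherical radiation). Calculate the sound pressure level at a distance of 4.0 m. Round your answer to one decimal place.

88.7 dB

The power spreads over a hemisphere of area 2π·r², so L_p = L_w − 10·log₁₀(2π·r²).
2π·r² = 100.5 m², 10·log₁₀ of that is 20.023 dB.
L_p = 108.7 − 20.023 = 88.68 dB.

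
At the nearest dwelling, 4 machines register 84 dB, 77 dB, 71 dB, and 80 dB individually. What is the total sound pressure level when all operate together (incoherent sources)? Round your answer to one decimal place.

86.2 dB

Incoherent sources combine by intensity addition: L_total = 10·log₁₀(Σ 10^(L_i/10)).
Σ 10^(L/10) = 10^(84/10) + 10^(77/10) + 10^(71/10) + 10^(80/10) = 4.139e+08.
L_total = 10·log₁₀(4.139e+08) = 86.17 dB.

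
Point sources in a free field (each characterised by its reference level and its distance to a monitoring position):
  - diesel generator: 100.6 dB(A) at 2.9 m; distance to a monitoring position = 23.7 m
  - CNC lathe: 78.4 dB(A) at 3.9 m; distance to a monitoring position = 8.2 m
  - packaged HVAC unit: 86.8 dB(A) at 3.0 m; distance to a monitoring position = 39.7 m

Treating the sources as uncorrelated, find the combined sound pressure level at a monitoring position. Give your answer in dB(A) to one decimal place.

82.8 dB(A)

Propagate each source to the receiver with L = L_ref − 20·log₁₀(r/r_ref), then add intensities.
diesel generator: 100.6 − 20·log₁₀(23.7/2.9) = 100.6 − 18.25 = 82.35 dB(A).
CNC lathe: 78.4 − 20·log₁₀(8.2/3.9) = 78.4 − 6.45 = 71.95 dB(A).
packaged HVAC unit: 86.8 − 20·log₁₀(39.7/3.0) = 86.8 − 22.43 = 64.37 dB(A).
Σ 10^(L/10) = 1.903e+08 → L_total = 10·log₁₀(1.903e+08) = 82.79 dB(A).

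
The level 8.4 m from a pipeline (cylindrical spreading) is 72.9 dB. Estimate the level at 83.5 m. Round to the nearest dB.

63 dB

For a line source, L₂ = L₁ − 10·log₁₀(r₂/r₁).
L₂ = 72.9 − 10·log₁₀(83.5/8.4) = 72.9 − 9.974 = 62.93 dB.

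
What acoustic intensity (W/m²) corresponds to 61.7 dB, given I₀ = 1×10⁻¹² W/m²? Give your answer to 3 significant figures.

1.48e-06 W/m²

L = 10·log₁₀(I/I₀) ⇒ I = I₀·10^(L/10) = 10⁻¹² × 10^6.17.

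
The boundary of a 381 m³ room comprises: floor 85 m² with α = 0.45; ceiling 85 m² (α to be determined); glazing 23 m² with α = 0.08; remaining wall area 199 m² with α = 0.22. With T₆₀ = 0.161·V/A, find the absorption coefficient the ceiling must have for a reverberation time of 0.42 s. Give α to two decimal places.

0.73

Required total absorption A = 0.161·381/0.42 = 146.05 m².
Absorption from the other surfaces = 85·0.45 + 23·0.08 + 199·0.22 = 83.87 m², so the ceiling must supply 62.18 m² over 85 m².
α = 62.18/85 = 0.732.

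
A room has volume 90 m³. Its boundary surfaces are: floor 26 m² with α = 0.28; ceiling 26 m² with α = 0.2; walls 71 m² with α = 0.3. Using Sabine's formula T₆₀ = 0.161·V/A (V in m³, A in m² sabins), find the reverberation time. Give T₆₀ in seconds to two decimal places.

0.43 s

Summing Sᵢαᵢ: 26·0.28 + 26·0.2 + 71·0.3 = 33.78 m².
T₆₀ = 0.161·V/A = 0.161·90/33.78 = 0.429 s.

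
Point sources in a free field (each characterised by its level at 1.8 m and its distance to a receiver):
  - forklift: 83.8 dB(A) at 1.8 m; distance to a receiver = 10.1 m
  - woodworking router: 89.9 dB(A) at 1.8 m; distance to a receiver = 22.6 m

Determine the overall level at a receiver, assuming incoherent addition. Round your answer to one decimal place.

71.4 dB(A)

Apply inverse-square spreading to bring every level to the receiver, then sum 10^(L/10).
forklift: 83.8 − 20·log₁₀(10.1/1.8) = 83.8 − 14.98 = 68.82 dB(A).
woodworking router: 89.9 − 20·log₁₀(22.6/1.8) = 89.9 − 21.98 = 67.92 dB(A).
Σ 10^(L/10) = 1.382e+07 → L_total = 10·log₁₀(1.382e+07) = 71.40 dB(A).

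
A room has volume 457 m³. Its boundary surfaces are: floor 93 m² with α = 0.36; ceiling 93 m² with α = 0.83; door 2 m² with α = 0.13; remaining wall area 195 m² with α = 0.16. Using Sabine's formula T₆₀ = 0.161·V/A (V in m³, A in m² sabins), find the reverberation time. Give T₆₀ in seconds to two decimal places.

Summing Sᵢαᵢ: 93·0.36 + 93·0.83 + 2·0.13 + 195·0.16 = 142.13 m².
T₆₀ = 0.161 × 457 / 142.13 = 0.518 s.

0.52 s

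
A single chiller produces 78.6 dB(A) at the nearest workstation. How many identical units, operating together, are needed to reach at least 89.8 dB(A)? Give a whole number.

14

Need L₁ + 10·log₁₀ N ≥ 89.8, i.e. log₁₀ N ≥ 1.12.
N ≥ 10^(11.2/10) = 13.183, so N = 14.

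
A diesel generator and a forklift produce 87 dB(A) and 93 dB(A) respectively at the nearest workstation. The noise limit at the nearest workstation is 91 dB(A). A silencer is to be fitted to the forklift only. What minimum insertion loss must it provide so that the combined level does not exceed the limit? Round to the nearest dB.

Everything except the forklift sums to 10^(87/10) = 5.012e+08 in linear terms, 87.00 dB(A).
To meet 91 dB(A) overall, the treated forklift may contribute at most 10^(91/10) − 5.012e+08 = 7.577e+08, i.e. 88.80 dB(A).
Required insertion loss = 93 − 88.80 = 4.20 dB.

4 dB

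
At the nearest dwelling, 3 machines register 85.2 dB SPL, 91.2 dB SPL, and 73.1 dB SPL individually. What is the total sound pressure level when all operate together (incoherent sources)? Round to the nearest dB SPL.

Incoherent sources combine by intensity addition: L_total = 10·log₁₀(Σ 10^(L_i/10)).
Σ 10^(L/10) = 10^(85.2/10) + 10^(91.2/10) + 10^(73.1/10) = 1.670e+09.
L_total = 10·log₁₀(1.670e+09) = 92.23 dB SPL.

92 dB SPL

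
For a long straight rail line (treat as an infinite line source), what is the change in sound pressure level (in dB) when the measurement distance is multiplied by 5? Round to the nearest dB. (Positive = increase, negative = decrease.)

With cylindrical spreading the level changes by −10·log₁₀(r₂/r₁).
ΔL = −10·log₁₀(5) = -6.99 dB.

-7 dB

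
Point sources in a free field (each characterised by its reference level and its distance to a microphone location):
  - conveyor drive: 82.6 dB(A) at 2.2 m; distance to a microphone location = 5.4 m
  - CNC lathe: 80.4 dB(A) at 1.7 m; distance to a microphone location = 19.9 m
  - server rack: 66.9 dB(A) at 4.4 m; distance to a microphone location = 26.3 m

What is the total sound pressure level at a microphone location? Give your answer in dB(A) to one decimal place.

First find each source's level at the receiver (point-source: −20·log₁₀(r/r_ref)), then combine on an intensity basis.
conveyor drive: 82.6 − 20·log₁₀(5.4/2.2) = 82.6 − 7.80 = 74.80 dB(A).
CNC lathe: 80.4 − 20·log₁₀(19.9/1.7) = 80.4 − 21.37 = 59.03 dB(A).
server rack: 66.9 − 20·log₁₀(26.3/4.4) = 66.9 − 15.53 = 51.37 dB(A).
Σ 10^(L/10) = 3.114e+07 → L_total = 10·log₁₀(3.114e+07) = 74.93 dB(A).

74.9 dB(A)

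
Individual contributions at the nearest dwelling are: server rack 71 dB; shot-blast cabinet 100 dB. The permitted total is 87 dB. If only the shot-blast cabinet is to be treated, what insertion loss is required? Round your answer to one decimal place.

13.1 dB

Everything except the shot-blast cabinet sums to 10^(71/10) = 1.259e+07 in linear terms, 71.00 dB.
To meet 87 dB overall, the treated shot-blast cabinet may contribute at most 10^(87/10) − 1.259e+07 = 4.886e+08, i.e. 86.89 dB.
Required insertion loss = 100 − 86.89 = 13.11 dB.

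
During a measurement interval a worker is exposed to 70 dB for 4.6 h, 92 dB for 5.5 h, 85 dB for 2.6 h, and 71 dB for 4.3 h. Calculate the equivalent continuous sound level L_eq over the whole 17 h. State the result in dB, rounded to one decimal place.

87.5 dB

L_eq = 10·log₁₀[(1/T)·Σ tᵢ·10^(Lᵢ/10)] with T = 17 h.
Σ tᵢ·10^(Lᵢ/10) = 4.6·10^(70/10) + 5.5·10^(92/10) + 2.6·10^(85/10) + 4.3·10^(71/10) = 9.639e+09.
L_eq = 10·log₁₀(9.639e+09/17) = 87.54 dB.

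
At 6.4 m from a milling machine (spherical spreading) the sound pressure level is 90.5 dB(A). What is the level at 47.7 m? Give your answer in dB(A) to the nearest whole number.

73 dB(A)

For a point source, L₂ = L₁ − 20·log₁₀(r₂/r₁).
L₂ = 90.5 − 20·log₁₀(47.7/6.4) = 90.5 − 17.447 = 73.05 dB(A).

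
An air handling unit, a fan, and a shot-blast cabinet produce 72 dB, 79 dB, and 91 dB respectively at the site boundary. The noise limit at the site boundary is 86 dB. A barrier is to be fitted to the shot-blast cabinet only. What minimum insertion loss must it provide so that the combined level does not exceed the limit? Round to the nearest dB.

Everything except the shot-blast cabinet sums to 10^(72/10) + 10^(79/10) = 9.528e+07 in linear terms, 79.79 dB.
The limit corresponds to 10^(86/10) = 3.981e+08; subtracting the fixed part leaves 3.028e+08 for the shot-blast cabinet, i.e. 84.81 dB.
Required insertion loss = 91 − 84.81 = 6.19 dB.

6 dB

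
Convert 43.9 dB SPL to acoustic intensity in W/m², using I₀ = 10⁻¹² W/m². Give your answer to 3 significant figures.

2.45e-08 W/m²

I/I₀ = 10^(43.9/10) = 2.455e+04, so I = 2.455e+04 × 10⁻¹² W/m².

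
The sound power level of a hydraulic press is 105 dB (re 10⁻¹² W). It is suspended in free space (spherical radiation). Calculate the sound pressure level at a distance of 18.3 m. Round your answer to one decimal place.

The power spreads over a sphere of area 4π·r², so L_p = L_w − 10·log₁₀(4π·r²).
4π·r² = 4208 m², 10·log₁₀ of that is 36.241 dB.
L_p = 105 − 36.241 = 68.76 dB.

68.8 dB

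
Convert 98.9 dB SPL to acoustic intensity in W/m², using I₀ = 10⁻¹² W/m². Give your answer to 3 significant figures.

I = I₀·10^(L/10) = 10⁻¹² × 10^(98.9/10) = 10^(-2.110).

0.00776 W/m²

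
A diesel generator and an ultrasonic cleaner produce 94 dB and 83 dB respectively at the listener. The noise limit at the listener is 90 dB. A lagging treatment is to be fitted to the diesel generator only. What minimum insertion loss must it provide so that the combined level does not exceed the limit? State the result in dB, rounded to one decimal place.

5.0 dB

The untreated sources together contribute 10^(83/10) = 1.995e+08, i.e. 83.00 dB.
To meet 90 dB overall, the treated diesel generator may contribute at most 10^(90/10) − 1.995e+08 = 8.005e+08, i.e. 89.03 dB.
Required insertion loss = 94 − 89.03 = 4.97 dB.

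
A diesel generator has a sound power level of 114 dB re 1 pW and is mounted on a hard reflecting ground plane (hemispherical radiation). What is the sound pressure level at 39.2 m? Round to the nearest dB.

74 dB

The power spreads over a hemisphere of area 2π·r², so L_p = L_w − 10·log₁₀(2π·r²).
2π·r² = 9655 m², 10·log₁₀ of that is 39.848 dB.
L_p = 114 − 39.848 = 74.15 dB.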